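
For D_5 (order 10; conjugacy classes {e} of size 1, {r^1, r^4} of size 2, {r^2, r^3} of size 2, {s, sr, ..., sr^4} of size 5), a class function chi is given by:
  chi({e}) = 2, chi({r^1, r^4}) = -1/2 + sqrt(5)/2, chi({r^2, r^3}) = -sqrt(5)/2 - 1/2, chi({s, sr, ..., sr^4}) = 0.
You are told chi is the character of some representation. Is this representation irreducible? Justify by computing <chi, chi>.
Irreducible: <chi, chi> = 1.

Argument: <chi, chi> = (1/|G|) sum_C |C| * |chi(C)|^2 = (1/10)[1*|2|^2 + 2*|-1/2 + sqrt(5)/2|^2 + 2*|-sqrt(5)/2 - 1/2|^2 + 5*|0|^2]
  = (1/10)[(4) + (3 - sqrt(5)) + (sqrt(5) + 3) + (0)] = 10/10 = 1.
A character is irreducible iff <chi, chi> = 1, so this representation is irreducible.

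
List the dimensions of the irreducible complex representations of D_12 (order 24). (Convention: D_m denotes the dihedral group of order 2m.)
Dimensions: 1, 1, 1, 1, 2, 2, 2, 2, 2

Reasoning: There are 9 irreducibles (= number of conjugacy classes). Their dimensions d_i satisfy sum d_i^2 = |G| = 24: 1 + 1 + 1 + 1 + 4 + 4 + 4 + 4 + 4 = 24.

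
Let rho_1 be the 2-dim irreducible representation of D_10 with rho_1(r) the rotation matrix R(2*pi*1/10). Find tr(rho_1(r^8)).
chi_{rho_1}(r^8) = 2*cos(2*pi*1*8/10) = -1/2 + sqrt(5)/2

Argument: rho_1(r^8) is rotation by angle 2*pi*1*8/10, whose trace is 2*cos(2*pi*1*8/10) = -1/2 + sqrt(5)/2.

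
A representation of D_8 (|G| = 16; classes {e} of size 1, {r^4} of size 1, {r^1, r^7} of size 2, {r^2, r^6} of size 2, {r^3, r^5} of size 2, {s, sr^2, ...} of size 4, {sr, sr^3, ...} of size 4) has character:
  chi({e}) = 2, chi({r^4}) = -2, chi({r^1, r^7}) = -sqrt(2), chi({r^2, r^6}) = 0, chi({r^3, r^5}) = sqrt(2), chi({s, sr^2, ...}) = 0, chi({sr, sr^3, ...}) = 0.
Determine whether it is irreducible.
Irreducible: <chi, chi> = 1.

Justification: <chi, chi> = (1/|G|) sum_C |C| * |chi(C)|^2 = (1/16)[1*|2|^2 + 1*|-2|^2 + 2*|-sqrt(2)|^2 + 2*|0|^2 + 2*|sqrt(2)|^2 + 4*|0|^2 + 4*|0|^2]
  = (1/16)[(4) + (4) + (4) + (0) + (4) + (0) + (0)] = 16/16 = 1.
A character is irreducible iff <chi, chi> = 1, so this representation is irreducible.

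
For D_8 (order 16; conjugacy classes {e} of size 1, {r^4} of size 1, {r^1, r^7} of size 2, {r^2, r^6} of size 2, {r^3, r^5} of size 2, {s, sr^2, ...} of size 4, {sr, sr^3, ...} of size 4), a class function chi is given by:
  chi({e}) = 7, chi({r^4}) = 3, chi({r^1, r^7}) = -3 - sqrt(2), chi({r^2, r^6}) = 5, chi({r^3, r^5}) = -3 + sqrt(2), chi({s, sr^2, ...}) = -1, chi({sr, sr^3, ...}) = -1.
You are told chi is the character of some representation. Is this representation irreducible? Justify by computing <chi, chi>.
Not irreducible (reducible): <chi, chi> = 10 > 1.

Explanation: <chi, chi> = (1/|G|) sum_C |C| * |chi(C)|^2 = (1/16)[1*|7|^2 + 1*|3|^2 + 2*|-3 - sqrt(2)|^2 + 2*|5|^2 + 2*|-3 + sqrt(2)|^2 + 4*|-1|^2 + 4*|-1|^2]
  = (1/16)[(49) + (9) + (12*sqrt(2) + 22) + (50) + (22 - 12*sqrt(2)) + (4) + (4)] = 160/16 = 10.
A character is irreducible iff <chi, chi> = 1, so this representation is reducible.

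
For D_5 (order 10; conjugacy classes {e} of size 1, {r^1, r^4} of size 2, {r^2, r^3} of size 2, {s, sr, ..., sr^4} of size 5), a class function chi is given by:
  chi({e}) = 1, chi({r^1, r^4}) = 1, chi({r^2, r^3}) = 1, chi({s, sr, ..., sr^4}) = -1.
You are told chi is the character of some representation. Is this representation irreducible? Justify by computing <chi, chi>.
Irreducible: <chi, chi> = 1.

Details: <chi, chi> = (1/|G|) sum_C |C| * |chi(C)|^2 = (1/10)[1*|1|^2 + 2*|1|^2 + 2*|1|^2 + 5*|-1|^2]
  = (1/10)[(1) + (2) + (2) + (5)] = 10/10 = 1.
A character is irreducible iff <chi, chi> = 1, so this representation is irreducible.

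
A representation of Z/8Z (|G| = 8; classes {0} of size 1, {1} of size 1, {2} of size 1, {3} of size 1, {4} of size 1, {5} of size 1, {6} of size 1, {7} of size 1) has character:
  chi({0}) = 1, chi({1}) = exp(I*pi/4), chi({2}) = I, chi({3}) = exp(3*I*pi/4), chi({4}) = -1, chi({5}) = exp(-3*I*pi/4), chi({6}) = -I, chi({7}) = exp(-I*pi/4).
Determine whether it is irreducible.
Irreducible: <chi, chi> = 1.

Details: <chi, chi> = (1/|G|) sum_C |C| * |chi(C)|^2 = (1/8)[1*|1|^2 + 1*|exp(I*pi/4)|^2 + 1*|I|^2 + 1*|exp(3*I*pi/4)|^2 + 1*|-1|^2 + 1*|exp(-3*I*pi/4)|^2 + 1*|-I|^2 + 1*|exp(-I*pi/4)|^2]
  = (1/8)[(1) + (1) + (1) + (1) + (1) + (1) + (1) + (1)] = 8/8 = 1.
(Exp terms are combined using exp(i*s)*conj(exp(i*t)) = exp(i*(s-t)), and sums of them are collapsed using the identity that for every m > 1 the m distinct m-th roots of unity sum to 0, e.g. 1 + exp(2*I*pi/3) + exp(-2*I*pi/3) = 0.)
A character is irreducible iff <chi, chi> = 1, so this representation is irreducible.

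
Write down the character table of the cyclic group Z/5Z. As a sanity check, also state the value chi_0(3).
Character table of Z/5Z (irreps indexed chi_0,...,chi_4 with chi_k(m) = zeta_5^(k*m), zeta_5 = exp(2*pi*i/5)):
  irrep \ class  {0} (size 1)  {1} (size 1)    {2} (size 1)    {3} (size 1)    {4} (size 1)  
  chi_0          1             1               1               1               1             
  chi_1          1             exp(2*I*pi/5)   exp(4*I*pi/5)   exp(-4*I*pi/5)  exp(-2*I*pi/5)
  chi_2          1             exp(4*I*pi/5)   exp(-2*I*pi/5)  exp(2*I*pi/5)   exp(-4*I*pi/5)
  chi_3          1             exp(-4*I*pi/5)  exp(2*I*pi/5)   exp(-2*I*pi/5)  exp(4*I*pi/5) 
  chi_4          1             exp(-2*I*pi/5)  exp(-4*I*pi/5)  exp(4*I*pi/5)   exp(2*I*pi/5) 

Spot check: chi_0(3) = zeta_5^(0*3) = zeta_5^0 = 1.

Argument: Z/5Z is abelian, so all 5 irreducible complex representations are 1-dimensional. They are given by chi_k(m) = zeta_5^(k*m) for k = 0,...,4. Row orthogonality: sum_m chi_k(m) conj(chi_l(m)) = 5 * [k = l].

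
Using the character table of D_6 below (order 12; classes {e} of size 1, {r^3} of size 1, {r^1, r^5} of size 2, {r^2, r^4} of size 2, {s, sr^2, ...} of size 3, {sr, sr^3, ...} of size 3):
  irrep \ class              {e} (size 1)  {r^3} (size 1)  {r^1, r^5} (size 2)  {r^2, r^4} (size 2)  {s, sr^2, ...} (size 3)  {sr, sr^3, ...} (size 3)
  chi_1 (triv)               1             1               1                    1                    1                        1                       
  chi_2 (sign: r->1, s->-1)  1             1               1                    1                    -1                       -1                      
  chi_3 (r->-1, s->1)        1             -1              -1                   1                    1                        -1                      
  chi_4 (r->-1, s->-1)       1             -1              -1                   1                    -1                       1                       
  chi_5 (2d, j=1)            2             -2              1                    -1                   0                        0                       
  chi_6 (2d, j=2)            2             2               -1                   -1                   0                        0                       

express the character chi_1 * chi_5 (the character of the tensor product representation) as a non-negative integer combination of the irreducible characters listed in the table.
chi_1 tensor chi_5 = chi_5 (all other irreducibles have multiplicity 0).

Solution. The character of a tensor product is the pointwise product (chi_1 * chi_5)(C) = chi_1(C) * chi_5(C):
  {e}: (1)*(2), {r^3}: (1)*(-2), {r^1, r^5}: (1)*(1), {r^2, r^4}: (1)*(-1), {s, sr^2, ...}: (1)*(0), {sr, sr^3, ...}: (1)*(0)
so (chi_1 * chi_5) takes values
  {e} -> 2, {r^3} -> -2, {r^1, r^5} -> 1, {r^2, r^4} -> -1, {s, sr^2, ...} -> 0, {sr, sr^3, ...} -> 0.
Now take the inner product of this character with each irreducible chi from the table, <chi_1*chi_5, chi> = (1/12) sum_C |C| (chi_1*chi_5)(C) conj(chi(C)):
  <chi_1*chi_5, chi_1> = (1/12)[1*(2)*conj(1) + 1*(-2)*conj(1) + 2*(1)*conj(1) + 2*(-1)*conj(1) + 3*(0)*conj(1) + 3*(0)*conj(1)]
      = (1/12)[(2) + (-2) + (2) + (-2) + (0) + (0)] = 0/12 = 0
  <chi_1*chi_5, chi_2> = (1/12)[1*(2)*conj(1) + 1*(-2)*conj(1) + 2*(1)*conj(1) + 2*(-1)*conj(1) + 3*(0)*conj(-1) + 3*(0)*conj(-1)]
      = (1/12)[(2) + (-2) + (2) + (-2) + (0) + (0)] = 0/12 = 0
  <chi_1*chi_5, chi_3> = (1/12)[1*(2)*conj(1) + 1*(-2)*conj(-1) + 2*(1)*conj(-1) + 2*(-1)*conj(1) + 3*(0)*conj(1) + 3*(0)*conj(-1)]
      = (1/12)[(2) + (2) + (-2) + (-2) + (0) + (0)] = 0/12 = 0
  <chi_1*chi_5, chi_4> = (1/12)[1*(2)*conj(1) + 1*(-2)*conj(-1) + 2*(1)*conj(-1) + 2*(-1)*conj(1) + 3*(0)*conj(-1) + 3*(0)*conj(1)]
      = (1/12)[(2) + (2) + (-2) + (-2) + (0) + (0)] = 0/12 = 0
  <chi_1*chi_5, chi_5> = (1/12)[1*(2)*conj(2) + 1*(-2)*conj(-2) + 2*(1)*conj(1) + 2*(-1)*conj(-1) + 3*(0)*conj(0) + 3*(0)*conj(0)]
      = (1/12)[(4) + (4) + (2) + (2) + (0) + (0)] = 12/12 = 1
  <chi_1*chi_5, chi_6> = (1/12)[1*(2)*conj(2) + 1*(-2)*conj(2) + 2*(1)*conj(-1) + 2*(-1)*conj(-1) + 3*(0)*conj(0) + 3*(0)*conj(0)]
      = (1/12)[(4) + (-4) + (-2) + (2) + (0) + (0)] = 0/12 = 0
Hence the multiplicities are chi_5: 1. Dimension check: dim(chi_1)*dim(chi_5) = 1*2 = 2 and sum (mult * dim) = 1*2 = 2.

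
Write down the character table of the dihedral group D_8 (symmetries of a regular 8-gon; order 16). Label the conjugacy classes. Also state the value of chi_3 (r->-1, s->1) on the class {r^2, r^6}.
Conjugacy classes: {e} of size 1, {r^4} of size 1, {r^1, r^7} of size 2, {r^2, r^6} of size 2, {r^3, r^5} of size 2, {s, sr^2, ...} of size 4, {sr, sr^3, ...} of size 4.
Character table:
  irrep \ class              {e} (size 1)  {r^4} (size 1)  {r^1, r^7} (size 2)  {r^2, r^6} (size 2)  {r^3, r^5} (size 2)  {s, sr^2, ...} (size 4)  {sr, sr^3, ...} (size 4)
  chi_1 (triv)               1             1               1                    1                    1                    1                        1                       
  chi_2 (sign: r->1, s->-1)  1             1               1                    1                    1                    -1                       -1                      
  chi_3 (r->-1, s->1)        1             1               -1                   1                    -1                   1                        -1                      
  chi_4 (r->-1, s->-1)       1             1               -1                   1                    -1                   -1                       1                       
  chi_5 (2d, j=1)            2             -2              sqrt(2)              0                    -sqrt(2)             0                        0                       
  chi_6 (2d, j=2)            2             2               0                    -2                   0                    0                        0                       
  chi_7 (2d, j=3)            2             -2              -sqrt(2)             0                    sqrt(2)              0                        0                       

Spot check: chi_3 (r->-1, s->1) on {r^2, r^6} = 1.

Why: D_8 has order 2*8 = 16 with 7 conjugacy classes, hence 7 irreducibles. Sum of squared dims 1 + 1 + 1 + 1 + 4 + 4 + 4 = 16 = |G|. Linear characters come from the abelianisation; the 2-dimensional irreps have character r^k -> 2*cos(2*pi*j*k/8), reflections -> 0.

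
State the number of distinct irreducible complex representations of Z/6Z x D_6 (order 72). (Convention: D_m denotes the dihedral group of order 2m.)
36

Solution. The number of irreducible complex representations of a finite group equals its number of conjugacy classes. For a direct product, #classes(G x H) = #classes(G) * #classes(H). Z/6Z has 6 classes (abelian), D_6 has 6 classes, so 6 * 6 = 36, so Z/6Z x D_6 (order 72) has exactly 36 irreducible complex representations.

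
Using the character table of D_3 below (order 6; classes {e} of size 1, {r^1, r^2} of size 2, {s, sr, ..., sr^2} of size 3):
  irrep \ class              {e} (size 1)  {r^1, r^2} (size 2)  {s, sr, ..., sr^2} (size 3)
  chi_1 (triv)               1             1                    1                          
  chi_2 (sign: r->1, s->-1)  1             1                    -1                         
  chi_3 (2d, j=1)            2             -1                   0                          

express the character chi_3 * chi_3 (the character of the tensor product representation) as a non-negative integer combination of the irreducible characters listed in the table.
chi_3 tensor chi_3 = chi_1 + chi_2 + chi_3 (all other irreducibles have multiplicity 0).

Derivation: The character of a tensor product is the pointwise product (chi_3 * chi_3)(C) = chi_3(C) * chi_3(C):
  {e}: (2)*(2), {r^1, r^2}: (-1)*(-1), {s, sr, ..., sr^2}: (0)*(0)
so (chi_3 * chi_3) takes values
  {e} -> 4, {r^1, r^2} -> 1, {s, sr, ..., sr^2} -> 0.
Now take the inner product of this character with each irreducible chi from the table, <chi_3*chi_3, chi> = (1/6) sum_C |C| (chi_3*chi_3)(C) conj(chi(C)):
  <chi_3*chi_3, chi_1> = (1/6)[1*(4)*conj(1) + 2*(1)*conj(1) + 3*(0)*conj(1)]
      = (1/6)[(4) + (2) + (0)] = 6/6 = 1
  <chi_3*chi_3, chi_2> = (1/6)[1*(4)*conj(1) + 2*(1)*conj(1) + 3*(0)*conj(-1)]
      = (1/6)[(4) + (2) + (0)] = 6/6 = 1
  <chi_3*chi_3, chi_3> = (1/6)[1*(4)*conj(2) + 2*(1)*conj(-1) + 3*(0)*conj(0)]
      = (1/6)[(8) + (-2) + (0)] = 6/6 = 1
Hence the multiplicities are chi_1: 1, chi_2: 1, chi_3: 1. Dimension check: dim(chi_3)*dim(chi_3) = 2*2 = 4 and sum (mult * dim) = 1*1 + 1*1 + 1*2 = 4.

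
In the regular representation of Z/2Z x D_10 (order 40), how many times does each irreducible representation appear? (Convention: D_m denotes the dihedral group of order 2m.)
Each irreducible V_i of dimension d_i appears with multiplicity d_i, i.e. rho_reg = (direct sum over all irreducibles V_i) d_i V_i. The irreducible dimensions for Z/2Z x D_10 are 1, 1, 1, 1, 1, 1, 1, 1, 2, 2, 2, 2, 2, 2, 2, 2: 8 irreducibles of dimension 1, each with multiplicity 1; 8 irreducibles of dimension 2, each with multiplicity 2. Total dimension 8*1*1 + 8*2*2 = 40 = |G|.

Why: General theorem: in the regular representation of a finite group G, each irreducible appears with multiplicity equal to its dimension. Check: dim(rho_reg) = sum d_i^2 = 1 + 1 + 1 + 1 + 1 + 1 + 1 + 1 + 4 + 4 + 4 + 4 + 4 + 4 + 4 + 4 = 40 = |G|.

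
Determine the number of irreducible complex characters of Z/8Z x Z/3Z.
24

Reasoning: The number of irreducible complex representations of a finite group equals its number of conjugacy classes. Z/8Z x Z/3Z is abelian of order 24, so every element is its own conjugacy class: 24 classes, so Z/8Z x Z/3Z (order 24) has exactly 24 irreducible complex representations.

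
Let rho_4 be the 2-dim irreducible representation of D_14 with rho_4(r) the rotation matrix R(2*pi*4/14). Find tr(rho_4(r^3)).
chi_{rho_4}(r^3) = 2*cos(2*pi*4*3/14) = 2*cos(2*pi/7)

rho_4(r^3) is rotation by angle 2*pi*4*3/14, whose trace is 2*cos(2*pi*4*3/14) = 2*cos(2*pi/7).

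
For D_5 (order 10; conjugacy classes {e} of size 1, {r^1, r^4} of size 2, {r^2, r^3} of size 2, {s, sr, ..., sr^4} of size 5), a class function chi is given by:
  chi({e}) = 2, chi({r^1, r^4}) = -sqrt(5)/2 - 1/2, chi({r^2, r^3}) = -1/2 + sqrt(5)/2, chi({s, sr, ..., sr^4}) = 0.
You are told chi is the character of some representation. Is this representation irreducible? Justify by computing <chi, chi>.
Irreducible: <chi, chi> = 1.

Details: <chi, chi> = (1/|G|) sum_C |C| * |chi(C)|^2 = (1/10)[1*|2|^2 + 2*|-sqrt(5)/2 - 1/2|^2 + 2*|-1/2 + sqrt(5)/2|^2 + 5*|0|^2]
  = (1/10)[(4) + (sqrt(5) + 3) + (3 - sqrt(5)) + (0)] = 10/10 = 1.
A character is irreducible iff <chi, chi> = 1, so this representation is irreducible.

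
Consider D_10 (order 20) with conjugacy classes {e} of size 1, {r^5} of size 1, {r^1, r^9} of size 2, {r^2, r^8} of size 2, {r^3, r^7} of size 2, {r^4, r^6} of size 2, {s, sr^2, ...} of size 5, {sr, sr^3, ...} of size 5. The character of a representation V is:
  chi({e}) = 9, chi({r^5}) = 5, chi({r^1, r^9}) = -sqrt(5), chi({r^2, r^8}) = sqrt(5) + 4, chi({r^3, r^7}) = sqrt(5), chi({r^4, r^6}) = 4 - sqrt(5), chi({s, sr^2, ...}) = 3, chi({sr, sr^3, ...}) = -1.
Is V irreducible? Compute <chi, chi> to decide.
Not irreducible (reducible): <chi, chi> = 13 > 1.

Derivation: <chi, chi> = (1/|G|) sum_C |C| * |chi(C)|^2 = (1/20)[1*|9|^2 + 1*|5|^2 + 2*|-sqrt(5)|^2 + 2*|sqrt(5) + 4|^2 + 2*|sqrt(5)|^2 + 2*|4 - sqrt(5)|^2 + 5*|3|^2 + 5*|-1|^2]
  = (1/20)[(81) + (25) + (10) + (16*sqrt(5) + 42) + (10) + (42 - 16*sqrt(5)) + (45) + (5)] = 260/20 = 13.
A character is irreducible iff <chi, chi> = 1, so this representation is reducible.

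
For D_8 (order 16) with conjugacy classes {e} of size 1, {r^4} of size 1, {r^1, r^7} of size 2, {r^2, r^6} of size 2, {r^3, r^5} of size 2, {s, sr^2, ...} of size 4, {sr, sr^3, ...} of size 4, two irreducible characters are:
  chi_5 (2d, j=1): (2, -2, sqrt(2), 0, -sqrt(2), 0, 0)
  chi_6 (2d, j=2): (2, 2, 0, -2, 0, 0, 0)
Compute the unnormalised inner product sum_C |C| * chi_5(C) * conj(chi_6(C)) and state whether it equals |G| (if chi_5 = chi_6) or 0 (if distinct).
Sum = 0; so <chi_5, chi_6> = 0 (distinct irreducibles are orthogonal).

Explanation: Compute term by term over conjugacy classes (|C| * chi_5(C) * conj(chi_6(C))):
  1*(2)*conj(2) + 1*(-2)*conj(2) + 2*(sqrt(2))*conj(0) + 2*(0)*conj(-2) + 2*(-sqrt(2))*conj(0) + 4*(0)*conj(0) + 4*(0)*conj(0)
  = (4) + (-4) + (0) + (0) + (0) + (0) + (0)
  = 0.
Dividing by |G| = 16 gives 0/16 = 0, matching the row-orthogonality relation <chi_5, chi_6> = [chi_5 = chi_6].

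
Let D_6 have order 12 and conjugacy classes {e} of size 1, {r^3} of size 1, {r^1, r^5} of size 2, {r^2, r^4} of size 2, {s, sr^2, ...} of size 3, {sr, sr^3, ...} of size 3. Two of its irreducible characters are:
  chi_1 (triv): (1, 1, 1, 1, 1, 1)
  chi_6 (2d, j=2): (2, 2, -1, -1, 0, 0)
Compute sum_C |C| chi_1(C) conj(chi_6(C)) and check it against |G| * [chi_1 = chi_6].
Sum = 0; so <chi_1, chi_6> = 0 (distinct irreducibles are orthogonal).

Explanation: Compute term by term over conjugacy classes (|C| * chi_1(C) * conj(chi_6(C))):
  1*(1)*conj(2) + 1*(1)*conj(2) + 2*(1)*conj(-1) + 2*(1)*conj(-1) + 3*(1)*conj(0) + 3*(1)*conj(0)
  = (2) + (2) + (-2) + (-2) + (0) + (0)
  = 0.
Dividing by |G| = 12 gives 0/12 = 0, matching the row-orthogonality relation <chi_1, chi_6> = [chi_1 = chi_6].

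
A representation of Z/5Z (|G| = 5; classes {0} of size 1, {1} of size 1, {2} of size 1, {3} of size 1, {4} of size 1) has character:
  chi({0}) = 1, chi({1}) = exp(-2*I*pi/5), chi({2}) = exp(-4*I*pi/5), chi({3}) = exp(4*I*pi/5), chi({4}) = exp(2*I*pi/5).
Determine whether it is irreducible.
Irreducible: <chi, chi> = 1.

Argument: <chi, chi> = (1/|G|) sum_C |C| * |chi(C)|^2 = (1/5)[1*|1|^2 + 1*|exp(-2*I*pi/5)|^2 + 1*|exp(-4*I*pi/5)|^2 + 1*|exp(4*I*pi/5)|^2 + 1*|exp(2*I*pi/5)|^2]
  = (1/5)[(1) + (1) + (1) + (1) + (1)] = 5/5 = 1.
(Exp terms are combined using exp(i*s)*conj(exp(i*t)) = exp(i*(s-t)), and sums of them are collapsed using the identity that for every m > 1 the m distinct m-th roots of unity sum to 0, e.g. 1 + exp(2*I*pi/3) + exp(-2*I*pi/3) = 0.)
A character is irreducible iff <chi, chi> = 1, so this representation is irreducible.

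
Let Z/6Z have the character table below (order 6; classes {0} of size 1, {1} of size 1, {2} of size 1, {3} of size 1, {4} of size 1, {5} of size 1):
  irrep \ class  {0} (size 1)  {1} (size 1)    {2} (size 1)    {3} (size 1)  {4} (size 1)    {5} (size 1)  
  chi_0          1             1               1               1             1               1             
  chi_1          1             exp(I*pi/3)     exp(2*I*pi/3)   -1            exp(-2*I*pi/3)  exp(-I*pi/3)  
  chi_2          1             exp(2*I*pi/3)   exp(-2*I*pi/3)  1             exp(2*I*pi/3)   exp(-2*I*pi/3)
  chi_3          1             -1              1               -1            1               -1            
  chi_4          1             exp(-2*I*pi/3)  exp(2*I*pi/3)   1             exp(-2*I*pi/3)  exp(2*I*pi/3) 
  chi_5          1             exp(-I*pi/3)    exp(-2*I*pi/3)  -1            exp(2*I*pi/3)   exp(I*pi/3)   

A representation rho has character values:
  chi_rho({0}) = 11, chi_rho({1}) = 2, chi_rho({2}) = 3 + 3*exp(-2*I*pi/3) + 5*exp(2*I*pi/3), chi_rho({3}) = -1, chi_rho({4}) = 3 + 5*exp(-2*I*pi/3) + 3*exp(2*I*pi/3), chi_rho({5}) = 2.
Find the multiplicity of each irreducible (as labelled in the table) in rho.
Multiplicities: chi_0: 2, chi_1: 3, chi_2: 1, chi_3: 1, chi_4: 2, chi_5: 2.

Working: Use <chi_rho, chi> = (1/|G|) sum_C |C| * chi_rho(C) * conj(chi(C)) with |G| = 6 for each irreducible chi in the table:
  <chi_rho, chi_0> = (1/6)[1*(11)*conj(1) + 1*(2)*conj(1) + 1*(3 + 3*exp(-2*I*pi/3) + 5*exp(2*I*pi/3))*conj(1) + 1*(-1)*conj(1) + 1*(3 + 5*exp(-2*I*pi/3) + 3*exp(2*I*pi/3))*conj(1) + 1*(2)*conj(1)]
      = (1/6)[(11) + (2) + (3 + 3*exp(-2*I*pi/3) + 5*exp(2*I*pi/3)) + (-1) + (3 + 5*exp(-2*I*pi/3) + 3*exp(2*I*pi/3)) + (2)] = 12/6 = 2
  <chi_rho, chi_1> = (1/6)[1*(11)*conj(1) + 1*(2)*conj(exp(I*pi/3)) + 1*(3 + 3*exp(-2*I*pi/3) + 5*exp(2*I*pi/3))*conj(exp(2*I*pi/3)) + 1*(-1)*conj(-1) + 1*(3 + 5*exp(-2*I*pi/3) + 3*exp(2*I*pi/3))*conj(exp(-2*I*pi/3)) + 1*(2)*conj(exp(-I*pi/3))]
      = (1/6)[(11) + (1 + 2*exp(-2*I*pi/3) + exp(-I*pi/3) + exp(I*pi/3)) + (2) + (1) + (2) + (1 + exp(-I*pi/3) + exp(I*pi/3) + 2*exp(2*I*pi/3))] = 18/6 = 3
  <chi_rho, chi_2> = (1/6)[1*(11)*conj(1) + 1*(2)*conj(exp(2*I*pi/3)) + 1*(3 + 3*exp(-2*I*pi/3) + 5*exp(2*I*pi/3))*conj(exp(-2*I*pi/3)) + 1*(-1)*conj(1) + 1*(3 + 5*exp(-2*I*pi/3) + 3*exp(2*I*pi/3))*conj(exp(2*I*pi/3)) + 1*(2)*conj(exp(-2*I*pi/3))]
      = (1/6)[(11) + (-1 + 3*exp(-I*pi/3) + exp(-2*I*pi/3) + 2*exp(2*I*pi/3)) + (3 + 5*exp(-2*I*pi/3) + 3*exp(2*I*pi/3)) + (-1) + (3 + 3*exp(-2*I*pi/3) + 5*exp(2*I*pi/3)) + (-1 + 2*exp(-2*I*pi/3) + exp(2*I*pi/3) + 3*exp(I*pi/3))] = 6/6 = 1
  <chi_rho, chi_3> = (1/6)[1*(11)*conj(1) + 1*(2)*conj(-1) + 1*(3 + 3*exp(-2*I*pi/3) + 5*exp(2*I*pi/3))*conj(1) + 1*(-1)*conj(-1) + 1*(3 + 5*exp(-2*I*pi/3) + 3*exp(2*I*pi/3))*conj(1) + 1*(2)*conj(-1)]
      = (1/6)[(11) + (-2) + (3 + 3*exp(-2*I*pi/3) + 5*exp(2*I*pi/3)) + (1) + (3 + 5*exp(-2*I*pi/3) + 3*exp(2*I*pi/3)) + (-2)] = 6/6 = 1
  <chi_rho, chi_4> = (1/6)[1*(11)*conj(1) + 1*(2)*conj(exp(-2*I*pi/3)) + 1*(3 + 3*exp(-2*I*pi/3) + 5*exp(2*I*pi/3))*conj(exp(2*I*pi/3)) + 1*(-1)*conj(1) + 1*(3 + 5*exp(-2*I*pi/3) + 3*exp(2*I*pi/3))*conj(exp(-2*I*pi/3)) + 1*(2)*conj(exp(2*I*pi/3))]
      = (1/6)[(11) + (-1 + exp(-2*I*pi/3) + exp(2*I*pi/3) + 2*exp(I*pi/3)) + (2) + (-1) + (2) + (-1 + 2*exp(-I*pi/3) + exp(-2*I*pi/3) + exp(2*I*pi/3))] = 12/6 = 2
  <chi_rho, chi_5> = (1/6)[1*(11)*conj(1) + 1*(2)*conj(exp(-I*pi/3)) + 1*(3 + 3*exp(-2*I*pi/3) + 5*exp(2*I*pi/3))*conj(exp(-2*I*pi/3)) + 1*(-1)*conj(-1) + 1*(3 + 5*exp(-2*I*pi/3) + 3*exp(2*I*pi/3))*conj(exp(2*I*pi/3)) + 1*(2)*conj(exp(I*pi/3))]
      = (1/6)[(11) + (1 + 2*exp(-I*pi/3) + exp(I*pi/3) + 3*exp(2*I*pi/3)) + (3 + 5*exp(-2*I*pi/3) + 3*exp(2*I*pi/3)) + (1) + (3 + 3*exp(-2*I*pi/3) + 5*exp(2*I*pi/3)) + (1 + 3*exp(-2*I*pi/3) + exp(-I*pi/3) + 2*exp(I*pi/3))] = 12/6 = 2
(Exp terms are combined using exp(i*s)*conj(exp(i*t)) = exp(i*(s-t)), and sums of them are collapsed using the identity that for every m > 1 the m distinct m-th roots of unity sum to 0, e.g. 1 + exp(2*I*pi/3) + exp(-2*I*pi/3) = 0.)
Dimension check: dim(rho) = sum (mult * dim) = 2*1 + 3*1 + 1*1 + 1*1 + 2*1 + 2*1 = 11 = chi_rho(e) = 11.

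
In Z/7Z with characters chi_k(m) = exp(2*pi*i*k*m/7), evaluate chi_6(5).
chi_6(5) = zeta_7^30 = exp(4*I*pi/7)

Derivation: chi_6(5) = zeta_7^(6*5) = zeta_7^30. Since zeta_7^7 = 1, this equals zeta_7^2 = exp(2*pi*i*2/7) = exp(4*I*pi/7).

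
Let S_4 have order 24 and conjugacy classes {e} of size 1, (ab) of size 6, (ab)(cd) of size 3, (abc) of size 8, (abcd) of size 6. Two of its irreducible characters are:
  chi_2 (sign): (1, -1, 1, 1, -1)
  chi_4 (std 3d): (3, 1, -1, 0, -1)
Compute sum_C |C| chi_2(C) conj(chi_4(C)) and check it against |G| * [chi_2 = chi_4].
Sum = 0; so <chi_2, chi_4> = 0 (distinct irreducibles are orthogonal).

Argument: Compute term by term over conjugacy classes (|C| * chi_2(C) * conj(chi_4(C))):
  1*(1)*conj(3) + 6*(-1)*conj(1) + 3*(1)*conj(-1) + 8*(1)*conj(0) + 6*(-1)*conj(-1)
  = (3) + (-6) + (-3) + (0) + (6)
  = 0.
Dividing by |G| = 24 gives 0/24 = 0, matching the row-orthogonality relation <chi_2, chi_4> = [chi_2 = chi_4].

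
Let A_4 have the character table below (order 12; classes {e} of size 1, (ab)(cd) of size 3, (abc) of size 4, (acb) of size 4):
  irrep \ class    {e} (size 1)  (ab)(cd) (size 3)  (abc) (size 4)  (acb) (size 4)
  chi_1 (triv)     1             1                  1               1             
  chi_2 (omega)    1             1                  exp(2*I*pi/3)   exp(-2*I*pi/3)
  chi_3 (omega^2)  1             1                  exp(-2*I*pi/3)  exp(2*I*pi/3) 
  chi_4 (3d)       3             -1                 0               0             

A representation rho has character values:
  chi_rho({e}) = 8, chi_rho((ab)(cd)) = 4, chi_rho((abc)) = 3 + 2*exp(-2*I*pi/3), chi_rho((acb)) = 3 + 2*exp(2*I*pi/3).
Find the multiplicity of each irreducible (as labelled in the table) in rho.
Multiplicities: chi_1: 3, chi_2: 0, chi_3: 2, chi_4: 1.

Argument: Use <chi_rho, chi> = (1/|G|) sum_C |C| * chi_rho(C) * conj(chi(C)) with |G| = 12 for each irreducible chi in the table:
  <chi_rho, chi_1> = (1/12)[1*(8)*conj(1) + 3*(4)*conj(1) + 4*(3 + 2*exp(-2*I*pi/3))*conj(1) + 4*(3 + 2*exp(2*I*pi/3))*conj(1)]
      = (1/12)[(8) + (12) + (12 + 8*exp(-2*I*pi/3)) + (12 + 8*exp(2*I*pi/3))] = 36/12 = 3
  <chi_rho, chi_2> = (1/12)[1*(8)*conj(1) + 3*(4)*conj(1) + 4*(3 + 2*exp(-2*I*pi/3))*conj(exp(2*I*pi/3)) + 4*(3 + 2*exp(2*I*pi/3))*conj(exp(-2*I*pi/3))]
      = (1/12)[(8) + (12) + (12*exp(-2*I*pi/3) + 8*exp(2*I*pi/3)) + (8*exp(-2*I*pi/3) + 12*exp(2*I*pi/3))] = 0/12 = 0
  <chi_rho, chi_3> = (1/12)[1*(8)*conj(1) + 3*(4)*conj(1) + 4*(3 + 2*exp(-2*I*pi/3))*conj(exp(-2*I*pi/3)) + 4*(3 + 2*exp(2*I*pi/3))*conj(exp(2*I*pi/3))]
      = (1/12)[(8) + (12) + (8 + 12*exp(2*I*pi/3)) + (8 + 12*exp(-2*I*pi/3))] = 24/12 = 2
  <chi_rho, chi_4> = (1/12)[1*(8)*conj(3) + 3*(4)*conj(-1) + 4*(3 + 2*exp(-2*I*pi/3))*conj(0) + 4*(3 + 2*exp(2*I*pi/3))*conj(0)]
      = (1/12)[(24) + (-12) + (0) + (0)] = 12/12 = 1
(Exp terms are combined using exp(i*s)*conj(exp(i*t)) = exp(i*(s-t)), and sums of them are collapsed using the identity that for every m > 1 the m distinct m-th roots of unity sum to 0, e.g. 1 + exp(2*I*pi/3) + exp(-2*I*pi/3) = 0.)
Dimension check: dim(rho) = sum (mult * dim) = 3*1 + 0*1 + 2*1 + 1*3 = 8 = chi_rho(e) = 8.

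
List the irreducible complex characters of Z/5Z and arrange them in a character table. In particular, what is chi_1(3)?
Character table of Z/5Z (irreps indexed chi_0,...,chi_4 with chi_k(m) = zeta_5^(k*m), zeta_5 = exp(2*pi*i/5)):
  irrep \ class  {0} (size 1)  {1} (size 1)    {2} (size 1)    {3} (size 1)    {4} (size 1)  
  chi_0          1             1               1               1               1             
  chi_1          1             exp(2*I*pi/5)   exp(4*I*pi/5)   exp(-4*I*pi/5)  exp(-2*I*pi/5)
  chi_2          1             exp(4*I*pi/5)   exp(-2*I*pi/5)  exp(2*I*pi/5)   exp(-4*I*pi/5)
  chi_3          1             exp(-4*I*pi/5)  exp(2*I*pi/5)   exp(-2*I*pi/5)  exp(4*I*pi/5) 
  chi_4          1             exp(-2*I*pi/5)  exp(-4*I*pi/5)  exp(4*I*pi/5)   exp(2*I*pi/5) 

Spot check: chi_1(3) = zeta_5^(1*3) = zeta_5^3 = exp(-4*I*pi/5).

Solution. Z/5Z is abelian, so all 5 irreducible complex representations are 1-dimensional. They are given by chi_k(m) = zeta_5^(k*m) for k = 0,...,4. Row orthogonality: sum_m chi_k(m) conj(chi_l(m)) = 5 * [k = l].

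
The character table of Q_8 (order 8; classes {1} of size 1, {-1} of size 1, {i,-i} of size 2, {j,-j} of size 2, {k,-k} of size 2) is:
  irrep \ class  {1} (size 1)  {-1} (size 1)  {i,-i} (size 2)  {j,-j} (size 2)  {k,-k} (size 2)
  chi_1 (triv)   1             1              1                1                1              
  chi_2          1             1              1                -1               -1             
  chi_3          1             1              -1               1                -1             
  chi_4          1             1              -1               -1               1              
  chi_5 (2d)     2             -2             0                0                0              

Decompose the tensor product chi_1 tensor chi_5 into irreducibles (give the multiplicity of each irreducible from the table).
chi_1 tensor chi_5 = chi_5 (all other irreducibles have multiplicity 0).

Explanation: The character of a tensor product is the pointwise product (chi_1 * chi_5)(C) = chi_1(C) * chi_5(C):
  {1}: (1)*(2), {-1}: (1)*(-2), {i,-i}: (1)*(0), {j,-j}: (1)*(0), {k,-k}: (1)*(0)
so (chi_1 * chi_5) takes values
  {1} -> 2, {-1} -> -2, {i,-i} -> 0, {j,-j} -> 0, {k,-k} -> 0.
Now take the inner product of this character with each irreducible chi from the table, <chi_1*chi_5, chi> = (1/8) sum_C |C| (chi_1*chi_5)(C) conj(chi(C)):
  <chi_1*chi_5, chi_1> = (1/8)[1*(2)*conj(1) + 1*(-2)*conj(1) + 2*(0)*conj(1) + 2*(0)*conj(1) + 2*(0)*conj(1)]
      = (1/8)[(2) + (-2) + (0) + (0) + (0)] = 0/8 = 0
  <chi_1*chi_5, chi_2> = (1/8)[1*(2)*conj(1) + 1*(-2)*conj(1) + 2*(0)*conj(1) + 2*(0)*conj(-1) + 2*(0)*conj(-1)]
      = (1/8)[(2) + (-2) + (0) + (0) + (0)] = 0/8 = 0
  <chi_1*chi_5, chi_3> = (1/8)[1*(2)*conj(1) + 1*(-2)*conj(1) + 2*(0)*conj(-1) + 2*(0)*conj(1) + 2*(0)*conj(-1)]
      = (1/8)[(2) + (-2) + (0) + (0) + (0)] = 0/8 = 0
  <chi_1*chi_5, chi_4> = (1/8)[1*(2)*conj(1) + 1*(-2)*conj(1) + 2*(0)*conj(-1) + 2*(0)*conj(-1) + 2*(0)*conj(1)]
      = (1/8)[(2) + (-2) + (0) + (0) + (0)] = 0/8 = 0
  <chi_1*chi_5, chi_5> = (1/8)[1*(2)*conj(2) + 1*(-2)*conj(-2) + 2*(0)*conj(0) + 2*(0)*conj(0) + 2*(0)*conj(0)]
      = (1/8)[(4) + (4) + (0) + (0) + (0)] = 8/8 = 1
Hence the multiplicities are chi_5: 1. Dimension check: dim(chi_1)*dim(chi_5) = 1*2 = 2 and sum (mult * dim) = 1*2 = 2.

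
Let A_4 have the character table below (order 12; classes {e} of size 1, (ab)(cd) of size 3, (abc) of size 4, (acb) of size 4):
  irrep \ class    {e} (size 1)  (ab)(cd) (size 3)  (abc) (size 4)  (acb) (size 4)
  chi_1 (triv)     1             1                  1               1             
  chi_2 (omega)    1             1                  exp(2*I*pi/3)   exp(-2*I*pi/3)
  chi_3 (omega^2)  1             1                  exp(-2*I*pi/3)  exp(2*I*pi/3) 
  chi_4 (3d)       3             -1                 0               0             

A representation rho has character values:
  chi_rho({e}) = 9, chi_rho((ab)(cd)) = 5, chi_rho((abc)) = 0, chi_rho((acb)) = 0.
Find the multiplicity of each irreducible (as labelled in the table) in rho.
Multiplicities: chi_1: 2, chi_2: 2, chi_3: 2, chi_4: 1.

Working: Use <chi_rho, chi> = (1/|G|) sum_C |C| * chi_rho(C) * conj(chi(C)) with |G| = 12 for each irreducible chi in the table:
  <chi_rho, chi_1> = (1/12)[1*(9)*conj(1) + 3*(5)*conj(1) + 4*(0)*conj(1) + 4*(0)*conj(1)]
      = (1/12)[(9) + (15) + (0) + (0)] = 24/12 = 2
  <chi_rho, chi_2> = (1/12)[1*(9)*conj(1) + 3*(5)*conj(1) + 4*(0)*conj(exp(2*I*pi/3)) + 4*(0)*conj(exp(-2*I*pi/3))]
      = (1/12)[(9) + (15) + (0) + (0)] = 24/12 = 2
  <chi_rho, chi_3> = (1/12)[1*(9)*conj(1) + 3*(5)*conj(1) + 4*(0)*conj(exp(-2*I*pi/3)) + 4*(0)*conj(exp(2*I*pi/3))]
      = (1/12)[(9) + (15) + (0) + (0)] = 24/12 = 2
  <chi_rho, chi_4> = (1/12)[1*(9)*conj(3) + 3*(5)*conj(-1) + 4*(0)*conj(0) + 4*(0)*conj(0)]
      = (1/12)[(27) + (-15) + (0) + (0)] = 12/12 = 1
(Exp terms are combined using exp(i*s)*conj(exp(i*t)) = exp(i*(s-t)), and sums of them are collapsed using the identity that for every m > 1 the m distinct m-th roots of unity sum to 0, e.g. 1 + exp(2*I*pi/3) + exp(-2*I*pi/3) = 0.)
Dimension check: dim(rho) = sum (mult * dim) = 2*1 + 2*1 + 2*1 + 1*3 = 9 = chi_rho(e) = 9.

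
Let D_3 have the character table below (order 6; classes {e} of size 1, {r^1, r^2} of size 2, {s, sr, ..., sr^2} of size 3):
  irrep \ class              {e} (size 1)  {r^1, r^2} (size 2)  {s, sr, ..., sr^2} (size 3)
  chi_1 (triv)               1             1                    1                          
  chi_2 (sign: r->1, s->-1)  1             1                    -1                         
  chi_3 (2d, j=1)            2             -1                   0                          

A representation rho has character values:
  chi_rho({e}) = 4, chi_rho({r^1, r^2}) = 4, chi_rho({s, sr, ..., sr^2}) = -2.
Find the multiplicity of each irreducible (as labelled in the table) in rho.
Multiplicities: chi_1: 1, chi_2: 3, chi_3: 0.

Explanation: Use <chi_rho, chi> = (1/|G|) sum_C |C| * chi_rho(C) * conj(chi(C)) with |G| = 6 for each irreducible chi in the table:
  <chi_rho, chi_1> = (1/6)[1*(4)*conj(1) + 2*(4)*conj(1) + 3*(-2)*conj(1)]
      = (1/6)[(4) + (8) + (-6)] = 6/6 = 1
  <chi_rho, chi_2> = (1/6)[1*(4)*conj(1) + 2*(4)*conj(1) + 3*(-2)*conj(-1)]
      = (1/6)[(4) + (8) + (6)] = 18/6 = 3
  <chi_rho, chi_3> = (1/6)[1*(4)*conj(2) + 2*(4)*conj(-1) + 3*(-2)*conj(0)]
      = (1/6)[(8) + (-8) + (0)] = 0/6 = 0
Dimension check: dim(rho) = sum (mult * dim) = 1*1 + 3*1 + 0*2 = 4 = chi_rho(e) = 4.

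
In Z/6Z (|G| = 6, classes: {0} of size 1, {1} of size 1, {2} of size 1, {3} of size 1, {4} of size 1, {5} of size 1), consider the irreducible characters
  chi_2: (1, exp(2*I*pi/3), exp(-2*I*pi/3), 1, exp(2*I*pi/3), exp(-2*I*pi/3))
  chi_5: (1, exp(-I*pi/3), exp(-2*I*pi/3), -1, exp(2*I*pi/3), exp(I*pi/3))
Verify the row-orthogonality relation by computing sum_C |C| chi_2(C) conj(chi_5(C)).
Sum = 0; so <chi_2, chi_5> = 0 (distinct irreducibles are orthogonal).

Argument: Compute term by term over conjugacy classes (|C| * chi_2(C) * conj(chi_5(C))):
  1*(1)*conj(1) + 1*(exp(2*I*pi/3))*conj(exp(-I*pi/3)) + 1*(exp(-2*I*pi/3))*conj(exp(-2*I*pi/3)) + 1*(1)*conj(-1) + 1*(exp(2*I*pi/3))*conj(exp(2*I*pi/3)) + 1*(exp(-2*I*pi/3))*conj(exp(I*pi/3))
  = (1) + (-1) + (1) + (-1) + (1) + (-1)
  = 0.
(Exp terms are combined using exp(i*s)*conj(exp(i*t)) = exp(i*(s-t)), and sums of them are collapsed using the identity that for every m > 1 the m distinct m-th roots of unity sum to 0, e.g. 1 + exp(2*I*pi/3) + exp(-2*I*pi/3) = 0.)
Dividing by |G| = 6 gives 0/6 = 0, matching the row-orthogonality relation <chi_2, chi_5> = [chi_2 = chi_5].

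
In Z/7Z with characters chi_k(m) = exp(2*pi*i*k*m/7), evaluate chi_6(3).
chi_6(3) = zeta_7^18 = exp(-6*I*pi/7)

Working: chi_6(3) = zeta_7^(6*3) = zeta_7^18. Since zeta_7^7 = 1, this equals zeta_7^4 = exp(2*pi*i*4/7) = exp(-6*I*pi/7).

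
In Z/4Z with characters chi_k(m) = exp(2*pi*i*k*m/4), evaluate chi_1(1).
chi_1(1) = zeta_4^1 = I

Proof sketch: chi_1(1) = zeta_4^(1*1) = zeta_4^1. Since zeta_4^4 = 1, this equals zeta_4^1 = exp(2*pi*i*1/4) = I.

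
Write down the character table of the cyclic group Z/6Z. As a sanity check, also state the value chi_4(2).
Character table of Z/6Z (irreps indexed chi_0,...,chi_5 with chi_k(m) = zeta_6^(k*m), zeta_6 = exp(2*pi*i/6)):
  irrep \ class  {0} (size 1)  {1} (size 1)    {2} (size 1)    {3} (size 1)  {4} (size 1)    {5} (size 1)  
  chi_0          1             1               1               1             1               1             
  chi_1          1             exp(I*pi/3)     exp(2*I*pi/3)   -1            exp(-2*I*pi/3)  exp(-I*pi/3)  
  chi_2          1             exp(2*I*pi/3)   exp(-2*I*pi/3)  1             exp(2*I*pi/3)   exp(-2*I*pi/3)
  chi_3          1             -1              1               -1            1               -1            
  chi_4          1             exp(-2*I*pi/3)  exp(2*I*pi/3)   1             exp(-2*I*pi/3)  exp(2*I*pi/3) 
  chi_5          1             exp(-I*pi/3)    exp(-2*I*pi/3)  -1            exp(2*I*pi/3)   exp(I*pi/3)   

Spot check: chi_4(2) = zeta_6^(4*2) = zeta_6^8 = exp(2*I*pi/3).

Explanation: Z/6Z is abelian, so all 6 irreducible complex representations are 1-dimensional. They are given by chi_k(m) = zeta_6^(k*m) for k = 0,...,5. Row orthogonality: sum_m chi_k(m) conj(chi_l(m)) = 6 * [k = l].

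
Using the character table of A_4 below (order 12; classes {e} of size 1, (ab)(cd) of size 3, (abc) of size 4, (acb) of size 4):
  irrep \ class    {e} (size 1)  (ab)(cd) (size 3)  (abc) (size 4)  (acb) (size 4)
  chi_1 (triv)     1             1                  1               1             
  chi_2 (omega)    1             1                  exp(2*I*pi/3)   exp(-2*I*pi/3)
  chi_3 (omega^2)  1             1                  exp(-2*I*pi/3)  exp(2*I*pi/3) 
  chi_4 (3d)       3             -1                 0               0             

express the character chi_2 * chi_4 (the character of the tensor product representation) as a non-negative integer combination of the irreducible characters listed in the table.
chi_2 tensor chi_4 = chi_4 (all other irreducibles have multiplicity 0).

Argument: The character of a tensor product is the pointwise product (chi_2 * chi_4)(C) = chi_2(C) * chi_4(C):
  {e}: (1)*(3), (ab)(cd): (1)*(-1), (abc): (exp(2*I*pi/3))*(0), (acb): (exp(-2*I*pi/3))*(0)
so (chi_2 * chi_4) takes values
  {e} -> 3, (ab)(cd) -> -1, (abc) -> 0, (acb) -> 0.
Now take the inner product of this character with each irreducible chi from the table, <chi_2*chi_4, chi> = (1/12) sum_C |C| (chi_2*chi_4)(C) conj(chi(C)):
  <chi_2*chi_4, chi_1> = (1/12)[1*(3)*conj(1) + 3*(-1)*conj(1) + 4*(0)*conj(1) + 4*(0)*conj(1)]
      = (1/12)[(3) + (-3) + (0) + (0)] = 0/12 = 0
  <chi_2*chi_4, chi_2> = (1/12)[1*(3)*conj(1) + 3*(-1)*conj(1) + 4*(0)*conj(exp(2*I*pi/3)) + 4*(0)*conj(exp(-2*I*pi/3))]
      = (1/12)[(3) + (-3) + (0) + (0)] = 0/12 = 0
  <chi_2*chi_4, chi_3> = (1/12)[1*(3)*conj(1) + 3*(-1)*conj(1) + 4*(0)*conj(exp(-2*I*pi/3)) + 4*(0)*conj(exp(2*I*pi/3))]
      = (1/12)[(3) + (-3) + (0) + (0)] = 0/12 = 0
  <chi_2*chi_4, chi_4> = (1/12)[1*(3)*conj(3) + 3*(-1)*conj(-1) + 4*(0)*conj(0) + 4*(0)*conj(0)]
      = (1/12)[(9) + (3) + (0) + (0)] = 12/12 = 1
(Exp terms are combined using exp(i*s)*conj(exp(i*t)) = exp(i*(s-t)), and sums of them are collapsed using the identity that for every m > 1 the m distinct m-th roots of unity sum to 0, e.g. 1 + exp(2*I*pi/3) + exp(-2*I*pi/3) = 0.)
Hence the multiplicities are chi_4: 1. Dimension check: dim(chi_2)*dim(chi_4) = 1*3 = 3 and sum (mult * dim) = 1*3 = 3.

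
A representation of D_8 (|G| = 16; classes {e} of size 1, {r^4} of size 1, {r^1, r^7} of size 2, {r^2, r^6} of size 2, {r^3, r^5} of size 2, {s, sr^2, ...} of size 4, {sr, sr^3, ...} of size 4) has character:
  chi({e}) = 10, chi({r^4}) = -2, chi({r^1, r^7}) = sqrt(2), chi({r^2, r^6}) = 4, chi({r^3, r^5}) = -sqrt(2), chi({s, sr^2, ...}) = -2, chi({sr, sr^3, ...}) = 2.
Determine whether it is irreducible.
Not irreducible (reducible): <chi, chi> = 11 > 1.

Proof sketch: <chi, chi> = (1/|G|) sum_C |C| * |chi(C)|^2 = (1/16)[1*|10|^2 + 1*|-2|^2 + 2*|sqrt(2)|^2 + 2*|4|^2 + 2*|-sqrt(2)|^2 + 4*|-2|^2 + 4*|2|^2]
  = (1/16)[(100) + (4) + (4) + (32) + (4) + (16) + (16)] = 176/16 = 11.
A character is irreducible iff <chi, chi> = 1, so this representation is reducible.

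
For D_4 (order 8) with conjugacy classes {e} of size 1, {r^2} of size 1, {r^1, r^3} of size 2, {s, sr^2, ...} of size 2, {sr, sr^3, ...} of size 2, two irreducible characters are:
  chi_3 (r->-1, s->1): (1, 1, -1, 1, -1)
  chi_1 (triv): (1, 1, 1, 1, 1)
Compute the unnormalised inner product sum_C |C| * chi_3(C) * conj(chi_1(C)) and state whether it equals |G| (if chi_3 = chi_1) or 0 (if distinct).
Sum = 0; so <chi_3, chi_1> = 0 (distinct irreducibles are orthogonal).

Derivation: Compute term by term over conjugacy classes (|C| * chi_3(C) * conj(chi_1(C))):
  1*(1)*conj(1) + 1*(1)*conj(1) + 2*(-1)*conj(1) + 2*(1)*conj(1) + 2*(-1)*conj(1)
  = (1) + (1) + (-2) + (2) + (-2)
  = 0.
Dividing by |G| = 8 gives 0/8 = 0, matching the row-orthogonality relation <chi_3, chi_1> = [chi_3 = chi_1].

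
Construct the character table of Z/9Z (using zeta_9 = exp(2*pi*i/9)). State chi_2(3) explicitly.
Character table of Z/9Z (irreps indexed chi_0,...,chi_8 with chi_k(m) = zeta_9^(k*m), zeta_9 = exp(2*pi*i/9)):
  irrep \ class  {0} (size 1)  {1} (size 1)    {2} (size 1)    {3} (size 1)    {4} (size 1)    {5} (size 1)    {6} (size 1)    {7} (size 1)    {8} (size 1)  
  chi_0          1             1               1               1               1               1               1               1               1             
  chi_1          1             exp(2*I*pi/9)   exp(4*I*pi/9)   exp(2*I*pi/3)   exp(8*I*pi/9)   exp(-8*I*pi/9)  exp(-2*I*pi/3)  exp(-4*I*pi/9)  exp(-2*I*pi/9)
  chi_2          1             exp(4*I*pi/9)   exp(8*I*pi/9)   exp(-2*I*pi/3)  exp(-2*I*pi/9)  exp(2*I*pi/9)   exp(2*I*pi/3)   exp(-8*I*pi/9)  exp(-4*I*pi/9)
  chi_3          1             exp(2*I*pi/3)   exp(-2*I*pi/3)  1               exp(2*I*pi/3)   exp(-2*I*pi/3)  1               exp(2*I*pi/3)   exp(-2*I*pi/3)
  chi_4          1             exp(8*I*pi/9)   exp(-2*I*pi/9)  exp(2*I*pi/3)   exp(-4*I*pi/9)  exp(4*I*pi/9)   exp(-2*I*pi/3)  exp(2*I*pi/9)   exp(-8*I*pi/9)
  chi_5          1             exp(-8*I*pi/9)  exp(2*I*pi/9)   exp(-2*I*pi/3)  exp(4*I*pi/9)   exp(-4*I*pi/9)  exp(2*I*pi/3)   exp(-2*I*pi/9)  exp(8*I*pi/9) 
  chi_6          1             exp(-2*I*pi/3)  exp(2*I*pi/3)   1               exp(-2*I*pi/3)  exp(2*I*pi/3)   1               exp(-2*I*pi/3)  exp(2*I*pi/3) 
  chi_7          1             exp(-4*I*pi/9)  exp(-8*I*pi/9)  exp(2*I*pi/3)   exp(2*I*pi/9)   exp(-2*I*pi/9)  exp(-2*I*pi/3)  exp(8*I*pi/9)   exp(4*I*pi/9) 
  chi_8          1             exp(-2*I*pi/9)  exp(-4*I*pi/9)  exp(-2*I*pi/3)  exp(-8*I*pi/9)  exp(8*I*pi/9)   exp(2*I*pi/3)   exp(4*I*pi/9)   exp(2*I*pi/9) 

Spot check: chi_2(3) = zeta_9^(2*3) = zeta_9^6 = exp(-2*I*pi/3).

Derivation: Z/9Z is abelian, so all 9 irreducible complex representations are 1-dimensional. They are given by chi_k(m) = zeta_9^(k*m) for k = 0,...,8. Row orthogonality: sum_m chi_k(m) conj(chi_l(m)) = 9 * [k = l].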